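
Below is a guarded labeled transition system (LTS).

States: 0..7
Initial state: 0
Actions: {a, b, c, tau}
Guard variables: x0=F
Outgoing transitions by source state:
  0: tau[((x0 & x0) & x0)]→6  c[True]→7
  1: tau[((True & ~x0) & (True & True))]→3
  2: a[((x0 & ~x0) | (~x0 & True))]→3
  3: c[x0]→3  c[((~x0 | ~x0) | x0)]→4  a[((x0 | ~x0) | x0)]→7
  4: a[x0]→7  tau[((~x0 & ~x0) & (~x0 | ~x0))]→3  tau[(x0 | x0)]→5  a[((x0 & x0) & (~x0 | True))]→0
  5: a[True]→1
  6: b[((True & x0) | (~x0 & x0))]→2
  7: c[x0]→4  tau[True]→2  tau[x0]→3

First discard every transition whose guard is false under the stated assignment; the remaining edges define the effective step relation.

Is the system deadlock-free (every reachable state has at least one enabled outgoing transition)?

Answer: DEADLOCK-FREE

Working:
Reach set: {0,2,3,4,7}
  0: c→7  [1 exit(s)]
  2: a→3  [1 exit(s)]
  3: a→7  c→4  [2 exit(s)]
  4: tau→3  [1 exit(s)]
  7: tau→2  [1 exit(s)]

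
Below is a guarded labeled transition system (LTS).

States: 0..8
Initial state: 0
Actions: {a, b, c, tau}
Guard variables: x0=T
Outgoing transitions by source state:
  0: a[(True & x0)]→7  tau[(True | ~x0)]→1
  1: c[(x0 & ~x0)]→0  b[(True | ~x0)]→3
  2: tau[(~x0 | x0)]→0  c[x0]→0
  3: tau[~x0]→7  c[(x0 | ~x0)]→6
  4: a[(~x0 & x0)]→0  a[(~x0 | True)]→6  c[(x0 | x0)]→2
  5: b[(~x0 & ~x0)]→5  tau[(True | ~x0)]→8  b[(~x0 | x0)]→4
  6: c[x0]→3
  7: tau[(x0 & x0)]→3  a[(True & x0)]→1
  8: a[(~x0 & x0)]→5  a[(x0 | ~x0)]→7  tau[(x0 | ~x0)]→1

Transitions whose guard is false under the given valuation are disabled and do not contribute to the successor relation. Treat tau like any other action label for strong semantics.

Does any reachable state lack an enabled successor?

Answer: DEADLOCK-FREE

Trace:
Reach set: {0,1,3,6,7}
  0: a→7  tau→1  [deg 2]
  1: b→3  [deg 1]
  3: c→6  [deg 1]
  6: c→3  [deg 1]
  7: a→1  tau→3  [deg 2]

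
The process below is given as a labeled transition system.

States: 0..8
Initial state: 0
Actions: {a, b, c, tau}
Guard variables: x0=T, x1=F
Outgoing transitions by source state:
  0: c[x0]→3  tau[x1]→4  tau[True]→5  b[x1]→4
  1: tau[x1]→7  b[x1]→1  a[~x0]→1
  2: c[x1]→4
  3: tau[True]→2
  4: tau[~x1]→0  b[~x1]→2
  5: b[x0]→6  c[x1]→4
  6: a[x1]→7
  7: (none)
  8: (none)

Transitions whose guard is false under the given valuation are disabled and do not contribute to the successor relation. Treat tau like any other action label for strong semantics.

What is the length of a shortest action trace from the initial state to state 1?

Layered search for 1:
  L0 = {0}
  L1 = {3,5}
  L2 = {2,6}
1 never appears.

Answer: UNREACHABLE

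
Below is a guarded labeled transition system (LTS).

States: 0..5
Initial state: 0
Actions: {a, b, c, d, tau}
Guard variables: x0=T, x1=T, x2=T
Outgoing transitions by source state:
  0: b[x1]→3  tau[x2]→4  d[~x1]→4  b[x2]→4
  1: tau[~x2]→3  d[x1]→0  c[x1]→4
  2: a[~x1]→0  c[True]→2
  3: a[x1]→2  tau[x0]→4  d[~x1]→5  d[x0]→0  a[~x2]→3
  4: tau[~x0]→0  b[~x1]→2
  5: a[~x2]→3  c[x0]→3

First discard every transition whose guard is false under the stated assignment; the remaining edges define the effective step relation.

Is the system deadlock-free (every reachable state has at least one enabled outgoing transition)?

Answer: DEADLOCK at state 4

Working:
Reachable = {0,2,3,4}
  0: b→3  b→4  tau→4  [deg 3]
  2: c→2  [deg 1]
  3: a→2  d→0  tau→4  [deg 3]
  4: ∅  [no exit]
trace reaching 4: b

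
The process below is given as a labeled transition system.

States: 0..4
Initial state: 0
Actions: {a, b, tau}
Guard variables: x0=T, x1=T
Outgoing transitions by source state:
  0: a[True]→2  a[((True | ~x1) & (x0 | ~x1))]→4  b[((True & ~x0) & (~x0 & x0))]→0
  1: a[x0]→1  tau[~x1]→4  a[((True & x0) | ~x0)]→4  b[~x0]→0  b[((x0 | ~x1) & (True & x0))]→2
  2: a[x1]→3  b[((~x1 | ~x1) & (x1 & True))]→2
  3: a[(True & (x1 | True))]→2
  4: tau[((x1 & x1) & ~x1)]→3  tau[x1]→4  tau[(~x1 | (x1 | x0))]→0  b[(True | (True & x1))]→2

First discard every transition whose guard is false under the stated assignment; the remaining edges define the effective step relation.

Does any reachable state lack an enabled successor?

Reachable = {0,2,3,4}
  0: a→2  a→4  [2 exit(s)]
  2: a→3  [1 exit(s)]
  3: a→2  [1 exit(s)]
  4: b→2  tau→0  tau→4  [3 exit(s)]

Answer: DEADLOCK-FREE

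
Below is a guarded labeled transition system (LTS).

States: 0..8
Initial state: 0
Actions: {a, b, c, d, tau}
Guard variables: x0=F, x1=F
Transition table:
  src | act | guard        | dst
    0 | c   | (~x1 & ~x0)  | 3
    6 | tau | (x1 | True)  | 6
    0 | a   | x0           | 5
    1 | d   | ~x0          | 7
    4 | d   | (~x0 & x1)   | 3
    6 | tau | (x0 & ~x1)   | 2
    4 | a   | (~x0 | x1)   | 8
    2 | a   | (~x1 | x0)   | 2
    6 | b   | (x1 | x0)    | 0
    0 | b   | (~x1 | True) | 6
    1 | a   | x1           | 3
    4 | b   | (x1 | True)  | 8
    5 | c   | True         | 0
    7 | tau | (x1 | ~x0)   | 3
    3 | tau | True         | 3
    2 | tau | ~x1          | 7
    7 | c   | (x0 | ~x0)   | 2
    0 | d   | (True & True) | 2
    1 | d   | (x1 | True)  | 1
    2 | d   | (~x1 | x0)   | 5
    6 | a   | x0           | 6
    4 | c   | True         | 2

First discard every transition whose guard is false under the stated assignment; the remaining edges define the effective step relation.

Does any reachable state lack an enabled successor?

Answer: DEADLOCK-FREE

Working:
Reach set: {0,2,3,5,6,7}
  0: b→6  c→3  d→2  [3 out]
  2: a→2  d→5  tau→7  [3 out]
  3: tau→3  [1 out]
  5: c→0  [1 out]
  6: tau→6  [1 out]
  7: c→2  tau→3  [2 out]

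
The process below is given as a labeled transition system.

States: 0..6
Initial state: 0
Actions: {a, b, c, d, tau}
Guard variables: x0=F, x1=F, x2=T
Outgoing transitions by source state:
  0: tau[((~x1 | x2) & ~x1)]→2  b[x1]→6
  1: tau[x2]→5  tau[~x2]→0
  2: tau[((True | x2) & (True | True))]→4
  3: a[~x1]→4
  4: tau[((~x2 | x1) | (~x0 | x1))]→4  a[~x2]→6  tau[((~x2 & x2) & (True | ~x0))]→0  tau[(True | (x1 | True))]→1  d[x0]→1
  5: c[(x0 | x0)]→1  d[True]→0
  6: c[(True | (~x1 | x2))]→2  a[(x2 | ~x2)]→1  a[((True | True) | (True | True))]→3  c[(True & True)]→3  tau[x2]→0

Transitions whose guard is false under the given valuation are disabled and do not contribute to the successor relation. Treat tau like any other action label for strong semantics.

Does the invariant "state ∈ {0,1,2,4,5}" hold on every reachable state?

Answer: INVARIANT HOLDS

Working:
Inv-set: {0,1,2,4,5}
Reachable = {0,1,2,4,5}
  0: ✓
  1: ✓
  2: ✓
  4: ✓
  5: ✓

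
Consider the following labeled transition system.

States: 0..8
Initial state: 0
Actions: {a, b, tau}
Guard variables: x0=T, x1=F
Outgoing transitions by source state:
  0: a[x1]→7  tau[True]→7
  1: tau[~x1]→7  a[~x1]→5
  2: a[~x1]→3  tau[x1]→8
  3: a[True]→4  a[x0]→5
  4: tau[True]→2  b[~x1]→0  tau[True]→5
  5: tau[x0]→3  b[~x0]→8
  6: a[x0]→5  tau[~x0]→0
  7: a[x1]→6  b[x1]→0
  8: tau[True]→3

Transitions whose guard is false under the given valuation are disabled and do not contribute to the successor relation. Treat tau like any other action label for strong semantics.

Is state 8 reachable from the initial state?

Answer: UNREACHABLE

Analysis:
Guard filter leaves 12 enabled edge(s).
Layer 0: {0}
Layer 1: {7}  total {0,7}
Reach set: {0,7}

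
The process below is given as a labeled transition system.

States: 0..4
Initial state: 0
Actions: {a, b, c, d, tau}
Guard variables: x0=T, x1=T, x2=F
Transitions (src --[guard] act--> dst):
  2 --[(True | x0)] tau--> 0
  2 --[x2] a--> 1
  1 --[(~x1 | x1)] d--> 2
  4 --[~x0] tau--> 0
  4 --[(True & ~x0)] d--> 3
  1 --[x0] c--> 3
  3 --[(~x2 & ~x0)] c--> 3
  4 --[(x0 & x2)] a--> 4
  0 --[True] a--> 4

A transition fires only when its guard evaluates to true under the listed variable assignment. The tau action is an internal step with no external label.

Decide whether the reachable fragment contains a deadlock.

Reachable = {0,4}
  0: a→4  [1 exit(s)]
  4: ∅  [deadlock]
witness 4: a

Answer: DEADLOCK at state 4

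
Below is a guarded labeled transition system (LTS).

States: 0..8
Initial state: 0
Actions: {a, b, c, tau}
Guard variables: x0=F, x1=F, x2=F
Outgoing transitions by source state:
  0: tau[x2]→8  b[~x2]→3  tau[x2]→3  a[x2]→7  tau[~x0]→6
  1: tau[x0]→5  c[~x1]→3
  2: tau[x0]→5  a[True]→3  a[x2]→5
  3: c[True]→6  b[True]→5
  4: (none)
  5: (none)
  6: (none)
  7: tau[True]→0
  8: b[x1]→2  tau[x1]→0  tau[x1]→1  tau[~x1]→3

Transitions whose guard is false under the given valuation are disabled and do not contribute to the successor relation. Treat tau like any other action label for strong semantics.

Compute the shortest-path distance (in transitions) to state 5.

BFS to 5:
  Layer 0: {0}
  Layer 1: {3,6}
  Layer 2: {5}
depth(5)=2, e.g. b·b

Answer: 2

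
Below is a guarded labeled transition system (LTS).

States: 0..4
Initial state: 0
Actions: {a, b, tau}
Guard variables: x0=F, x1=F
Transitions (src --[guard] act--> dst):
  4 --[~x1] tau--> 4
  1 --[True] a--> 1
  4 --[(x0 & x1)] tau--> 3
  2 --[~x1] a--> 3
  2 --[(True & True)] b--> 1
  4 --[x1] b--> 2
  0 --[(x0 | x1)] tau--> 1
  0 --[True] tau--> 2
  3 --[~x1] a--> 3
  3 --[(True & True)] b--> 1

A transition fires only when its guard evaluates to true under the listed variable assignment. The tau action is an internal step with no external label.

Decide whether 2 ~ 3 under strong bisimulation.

Bisimulation quotient by refinement:
  P[0] = {{0,1,2,3,4}}
  P[1] = {{0,4},{1},{2,3}}
  P[2] = {{0},{1},{2,3},{4}}
stable after 3 split(s): 4 block(s)
2∈{2,3}, 3∈{2,3}

Answer: BISIMILAR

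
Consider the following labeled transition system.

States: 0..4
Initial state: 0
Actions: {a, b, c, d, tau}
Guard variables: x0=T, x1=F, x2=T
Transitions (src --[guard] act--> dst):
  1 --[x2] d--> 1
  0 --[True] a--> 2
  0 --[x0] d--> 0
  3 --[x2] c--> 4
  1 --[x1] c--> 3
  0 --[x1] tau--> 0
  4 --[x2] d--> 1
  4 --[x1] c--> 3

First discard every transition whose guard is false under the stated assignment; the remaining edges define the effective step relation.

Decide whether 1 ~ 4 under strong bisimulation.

Refine partition for ~:
  round 0: {{0,1,2,3,4}}
  round 1: {{0},{1,4},{2},{3}}
4 equivalence class(es) (converged in 2)
[1]={1,4}  [4]={1,4}

Answer: BISIMILAR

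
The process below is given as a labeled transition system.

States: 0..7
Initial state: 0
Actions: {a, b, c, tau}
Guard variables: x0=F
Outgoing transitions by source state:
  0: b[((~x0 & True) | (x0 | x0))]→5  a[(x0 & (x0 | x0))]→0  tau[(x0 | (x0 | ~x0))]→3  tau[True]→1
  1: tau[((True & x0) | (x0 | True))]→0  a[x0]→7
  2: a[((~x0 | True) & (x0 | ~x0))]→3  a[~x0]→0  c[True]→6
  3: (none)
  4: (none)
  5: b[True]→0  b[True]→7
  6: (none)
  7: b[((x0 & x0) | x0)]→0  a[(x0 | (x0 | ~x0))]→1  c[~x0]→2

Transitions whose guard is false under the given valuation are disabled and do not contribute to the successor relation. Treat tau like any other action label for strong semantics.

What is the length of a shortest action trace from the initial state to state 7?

Answer: 2

Working:
BFS to 7:
  L0 = {0}
  L1 = {1,3,5}
  L2 = {7}
depth(7)=2, e.g. b·b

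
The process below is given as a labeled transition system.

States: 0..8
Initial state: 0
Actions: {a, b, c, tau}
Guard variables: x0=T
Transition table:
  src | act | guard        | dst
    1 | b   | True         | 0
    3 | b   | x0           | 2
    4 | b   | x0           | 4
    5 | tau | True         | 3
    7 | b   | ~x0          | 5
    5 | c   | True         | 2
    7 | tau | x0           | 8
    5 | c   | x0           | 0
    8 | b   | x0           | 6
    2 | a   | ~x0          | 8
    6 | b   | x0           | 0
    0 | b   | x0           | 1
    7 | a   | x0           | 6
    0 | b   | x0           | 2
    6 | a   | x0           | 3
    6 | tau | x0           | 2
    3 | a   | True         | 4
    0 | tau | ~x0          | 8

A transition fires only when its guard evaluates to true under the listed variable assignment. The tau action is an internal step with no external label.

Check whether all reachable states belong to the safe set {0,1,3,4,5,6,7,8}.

Inv-set: {0,1,3,4,5,6,7,8}
Reach set: {0,1,2}
  0: ok
  1: ok
  2: ✗ unsafe
reach 2 via b — violates

Answer: INVARIANT VIOLATED at state 2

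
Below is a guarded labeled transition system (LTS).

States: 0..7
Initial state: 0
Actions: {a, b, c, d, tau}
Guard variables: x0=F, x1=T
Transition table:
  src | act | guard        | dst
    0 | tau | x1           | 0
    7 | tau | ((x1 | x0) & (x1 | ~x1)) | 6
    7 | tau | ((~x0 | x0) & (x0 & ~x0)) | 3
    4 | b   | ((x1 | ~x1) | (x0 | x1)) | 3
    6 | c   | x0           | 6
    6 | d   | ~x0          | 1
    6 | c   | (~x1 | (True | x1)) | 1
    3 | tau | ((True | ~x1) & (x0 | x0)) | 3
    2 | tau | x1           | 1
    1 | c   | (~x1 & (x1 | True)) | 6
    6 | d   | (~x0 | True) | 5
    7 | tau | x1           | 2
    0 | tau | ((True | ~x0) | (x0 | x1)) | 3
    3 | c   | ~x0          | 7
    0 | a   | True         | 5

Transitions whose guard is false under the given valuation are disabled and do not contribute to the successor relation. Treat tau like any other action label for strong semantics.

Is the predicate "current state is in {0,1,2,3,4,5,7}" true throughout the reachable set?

Inv-set: {0,1,2,3,4,5,7}
Reachable = {0,1,2,3,5,6,7}
  0: ok
  1: ok
  2: ok
  3: ok
  5: ok
  6: outside
  7: ok
witness against invariant: tau·c·tau → 6

Answer: INVARIANT VIOLATED at state 6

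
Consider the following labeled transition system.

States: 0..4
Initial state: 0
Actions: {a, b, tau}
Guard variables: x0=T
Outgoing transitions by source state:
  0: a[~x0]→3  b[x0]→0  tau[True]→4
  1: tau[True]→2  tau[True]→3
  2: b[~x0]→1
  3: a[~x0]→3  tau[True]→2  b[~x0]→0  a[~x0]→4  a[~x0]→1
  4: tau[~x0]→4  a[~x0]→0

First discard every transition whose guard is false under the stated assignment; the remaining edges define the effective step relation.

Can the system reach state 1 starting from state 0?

Answer: UNREACHABLE

Working:
After dropping false guards: 5 live edges.
depth 0: {0}
depth 1: {4}  total {0,4}
Reachable = {0,4}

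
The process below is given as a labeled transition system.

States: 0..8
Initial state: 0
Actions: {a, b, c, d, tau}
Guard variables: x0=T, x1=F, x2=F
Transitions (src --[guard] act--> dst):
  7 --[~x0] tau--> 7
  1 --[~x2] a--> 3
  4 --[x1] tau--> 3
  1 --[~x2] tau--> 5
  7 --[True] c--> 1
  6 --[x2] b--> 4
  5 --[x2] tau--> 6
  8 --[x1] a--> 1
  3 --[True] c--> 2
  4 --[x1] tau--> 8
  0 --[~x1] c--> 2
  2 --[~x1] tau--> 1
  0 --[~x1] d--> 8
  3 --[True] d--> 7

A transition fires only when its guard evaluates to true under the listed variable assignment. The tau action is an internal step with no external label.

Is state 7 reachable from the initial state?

Guard filter leaves 8 enabled edge(s).
Layer 0: {0}
Layer 1: {2,8}  total {0,2,8}
Layer 2: {1}  total {0,1,2,8}
Layer 3: {3,5}  total {0,1,2,3,5,8}
Layer 4: {7}  total {0,1,2,3,5,7,8}
R = {0,1,2,3,5,7,8}
Path to 7: c·tau·a·d

Answer: REACHABLE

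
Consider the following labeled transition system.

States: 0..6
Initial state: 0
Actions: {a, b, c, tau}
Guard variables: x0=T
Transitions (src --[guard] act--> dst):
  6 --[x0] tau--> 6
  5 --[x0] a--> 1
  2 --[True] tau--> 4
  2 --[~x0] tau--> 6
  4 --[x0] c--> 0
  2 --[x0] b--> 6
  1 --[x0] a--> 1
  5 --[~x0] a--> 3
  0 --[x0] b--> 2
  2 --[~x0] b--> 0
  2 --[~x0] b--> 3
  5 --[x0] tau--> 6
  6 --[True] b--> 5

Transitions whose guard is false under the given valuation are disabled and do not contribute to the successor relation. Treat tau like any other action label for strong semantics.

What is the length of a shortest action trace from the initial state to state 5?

Answer: 3

Working:
BFS to 5:
  depth 0: {0}
  depth 1: {2}
  depth 2: {4,6}
  depth 3: {5}
first hit 5 at d=3 via b·b·b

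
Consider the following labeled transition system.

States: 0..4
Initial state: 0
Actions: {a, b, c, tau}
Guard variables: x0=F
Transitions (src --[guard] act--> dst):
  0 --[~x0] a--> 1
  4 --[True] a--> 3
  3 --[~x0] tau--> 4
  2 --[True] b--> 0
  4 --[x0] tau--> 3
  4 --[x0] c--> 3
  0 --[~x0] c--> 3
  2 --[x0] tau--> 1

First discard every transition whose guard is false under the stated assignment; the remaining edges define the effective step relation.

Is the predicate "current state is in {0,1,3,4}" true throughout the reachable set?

Answer: INVARIANT HOLDS

Working:
Inv-set: {0,1,3,4}
Reach set: {0,1,3,4}
  0: safe
  1: safe
  3: safe
  4: safe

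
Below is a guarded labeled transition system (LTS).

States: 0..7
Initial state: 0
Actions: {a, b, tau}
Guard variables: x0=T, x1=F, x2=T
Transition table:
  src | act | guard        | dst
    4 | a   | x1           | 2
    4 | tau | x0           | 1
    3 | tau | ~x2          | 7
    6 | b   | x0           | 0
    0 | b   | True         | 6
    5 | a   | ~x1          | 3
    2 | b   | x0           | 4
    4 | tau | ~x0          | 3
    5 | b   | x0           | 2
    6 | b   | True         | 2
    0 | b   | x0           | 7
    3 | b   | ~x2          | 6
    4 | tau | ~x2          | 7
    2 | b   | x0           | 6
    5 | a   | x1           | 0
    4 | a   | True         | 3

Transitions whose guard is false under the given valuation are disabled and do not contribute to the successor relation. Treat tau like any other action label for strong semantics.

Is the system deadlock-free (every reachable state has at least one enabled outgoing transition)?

Answer: DEADLOCK at state 1

Trace:
Reachable = {0,1,2,3,4,6,7}
  0: b→6  b→7  [2 exit(s)]
  1: ∅  [deadlock]
  2: b→4  b→6  [2 exit(s)]
  3: ∅  [deadlock]
  4: a→3  tau→1  [2 exit(s)]
  6: b→0  b→2  [2 exit(s)]
  7: ∅  [deadlock]
witness 1: b·b·b·tau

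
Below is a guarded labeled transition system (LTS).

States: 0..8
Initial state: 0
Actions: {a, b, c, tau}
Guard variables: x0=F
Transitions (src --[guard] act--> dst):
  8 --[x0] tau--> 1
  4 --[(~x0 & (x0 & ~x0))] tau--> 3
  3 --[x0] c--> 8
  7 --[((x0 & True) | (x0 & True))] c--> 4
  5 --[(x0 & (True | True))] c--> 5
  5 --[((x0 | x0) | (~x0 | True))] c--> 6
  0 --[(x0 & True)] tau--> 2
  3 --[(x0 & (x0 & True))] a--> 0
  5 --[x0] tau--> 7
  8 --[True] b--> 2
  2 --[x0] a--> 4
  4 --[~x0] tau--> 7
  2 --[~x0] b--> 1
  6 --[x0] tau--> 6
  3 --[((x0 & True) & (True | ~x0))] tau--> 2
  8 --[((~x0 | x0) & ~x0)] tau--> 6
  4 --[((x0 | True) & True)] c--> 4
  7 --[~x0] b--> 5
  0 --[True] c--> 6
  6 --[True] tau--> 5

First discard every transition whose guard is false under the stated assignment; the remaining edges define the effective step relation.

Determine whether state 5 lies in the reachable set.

Guard filter leaves 9 enabled edge(s).
depth 0: {0}
depth 1: {6}  now seen {0,6}
depth 2: {5}  now seen {0,5,6}
Reachable = {0,5,6}
Path to 5: c·tau

Answer: REACHABLE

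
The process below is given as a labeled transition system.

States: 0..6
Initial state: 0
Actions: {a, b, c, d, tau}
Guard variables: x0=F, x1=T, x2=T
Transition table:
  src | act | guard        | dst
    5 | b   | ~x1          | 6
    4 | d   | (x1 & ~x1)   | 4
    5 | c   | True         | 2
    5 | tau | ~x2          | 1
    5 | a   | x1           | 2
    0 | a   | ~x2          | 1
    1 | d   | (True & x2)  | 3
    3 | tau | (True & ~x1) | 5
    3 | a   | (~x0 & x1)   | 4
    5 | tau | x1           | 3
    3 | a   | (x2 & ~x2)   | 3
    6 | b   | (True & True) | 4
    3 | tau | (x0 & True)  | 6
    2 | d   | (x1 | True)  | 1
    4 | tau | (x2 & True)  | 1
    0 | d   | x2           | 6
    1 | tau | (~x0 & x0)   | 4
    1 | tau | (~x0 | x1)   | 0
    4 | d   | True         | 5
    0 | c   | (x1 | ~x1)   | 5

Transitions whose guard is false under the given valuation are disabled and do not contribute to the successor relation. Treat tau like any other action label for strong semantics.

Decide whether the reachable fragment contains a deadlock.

Reachable = {0,1,2,3,4,5,6}
  0: c→5  d→6  [deg 2]
  1: d→3  tau→0  [deg 2]
  2: d→1  [deg 1]
  3: a→4  [deg 1]
  4: d→5  tau→1  [deg 2]
  5: a→2  c→2  tau→3  [deg 3]
  6: b→4  [deg 1]

Answer: DEADLOCK-FREE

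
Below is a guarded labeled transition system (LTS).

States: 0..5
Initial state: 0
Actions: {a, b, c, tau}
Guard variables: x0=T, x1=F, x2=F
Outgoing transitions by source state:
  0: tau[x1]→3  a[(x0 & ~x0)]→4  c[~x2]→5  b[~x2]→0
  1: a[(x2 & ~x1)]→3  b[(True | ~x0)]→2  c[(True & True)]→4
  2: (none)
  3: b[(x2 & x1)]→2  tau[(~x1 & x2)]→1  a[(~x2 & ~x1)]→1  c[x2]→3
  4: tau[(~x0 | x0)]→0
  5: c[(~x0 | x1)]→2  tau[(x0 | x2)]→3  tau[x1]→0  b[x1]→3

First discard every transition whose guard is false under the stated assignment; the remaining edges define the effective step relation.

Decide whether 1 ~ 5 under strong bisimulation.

Refine partition for ~:
  round 0: {{0,1,2,3,4,5}}
  round 1: {{0,1},{2},{3},{4,5}}
  round 2: {{0},{1},{2},{3},{4},{5}}
stable after 3 split(s): 6 block(s)
class of 1: {1}; class of 5: {5}

Answer: NOT BISIMILAR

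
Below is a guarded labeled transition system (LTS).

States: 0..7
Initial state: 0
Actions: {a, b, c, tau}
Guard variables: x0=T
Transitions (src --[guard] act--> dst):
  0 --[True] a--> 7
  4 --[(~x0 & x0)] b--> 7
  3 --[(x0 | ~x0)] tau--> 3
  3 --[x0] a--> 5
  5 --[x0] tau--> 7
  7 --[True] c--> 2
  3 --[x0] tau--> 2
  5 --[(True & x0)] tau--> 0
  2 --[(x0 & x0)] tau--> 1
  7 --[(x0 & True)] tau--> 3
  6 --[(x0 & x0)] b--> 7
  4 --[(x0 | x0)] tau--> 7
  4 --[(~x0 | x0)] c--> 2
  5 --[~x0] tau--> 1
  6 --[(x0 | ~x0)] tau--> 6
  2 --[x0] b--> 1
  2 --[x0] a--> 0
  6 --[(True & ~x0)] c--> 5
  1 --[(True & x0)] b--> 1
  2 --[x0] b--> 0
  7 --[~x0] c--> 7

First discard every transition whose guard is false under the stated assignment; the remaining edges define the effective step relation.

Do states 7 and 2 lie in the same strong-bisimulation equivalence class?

Refine partition for ~:
  round 0: {{0,1,2,3,4,5,6,7}}
  round 1: {{0},{1},{2},{3},{4,7},{5},{6}}
  round 2: {{0},{1},{2},{3},{4},{5},{6},{7}}
stable after 3 split(s): 8 block(s)
[7]={7}  [2]={2}

Answer: NOT BISIMILAR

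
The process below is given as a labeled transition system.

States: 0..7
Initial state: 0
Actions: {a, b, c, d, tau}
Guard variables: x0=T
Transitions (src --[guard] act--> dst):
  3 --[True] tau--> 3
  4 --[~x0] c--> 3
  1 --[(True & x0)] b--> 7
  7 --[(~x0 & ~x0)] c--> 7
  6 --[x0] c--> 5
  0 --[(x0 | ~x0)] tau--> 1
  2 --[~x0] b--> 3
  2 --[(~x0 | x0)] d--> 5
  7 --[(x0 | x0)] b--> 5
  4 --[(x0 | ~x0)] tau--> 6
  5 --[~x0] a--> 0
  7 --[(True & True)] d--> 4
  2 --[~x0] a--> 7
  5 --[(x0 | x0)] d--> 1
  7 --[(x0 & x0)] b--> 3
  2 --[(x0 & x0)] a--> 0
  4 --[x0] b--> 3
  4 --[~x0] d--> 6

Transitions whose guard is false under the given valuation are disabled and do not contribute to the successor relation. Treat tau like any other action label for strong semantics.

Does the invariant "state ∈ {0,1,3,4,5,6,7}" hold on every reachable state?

Safe = {0,1,3,4,5,6,7}
Reach set: {0,1,3,4,5,6,7}
  0: ✓
  1: ✓
  3: ✓
  4: ✓
  5: ✓
  6: ✓
  7: ✓

Answer: INVARIANT HOLDS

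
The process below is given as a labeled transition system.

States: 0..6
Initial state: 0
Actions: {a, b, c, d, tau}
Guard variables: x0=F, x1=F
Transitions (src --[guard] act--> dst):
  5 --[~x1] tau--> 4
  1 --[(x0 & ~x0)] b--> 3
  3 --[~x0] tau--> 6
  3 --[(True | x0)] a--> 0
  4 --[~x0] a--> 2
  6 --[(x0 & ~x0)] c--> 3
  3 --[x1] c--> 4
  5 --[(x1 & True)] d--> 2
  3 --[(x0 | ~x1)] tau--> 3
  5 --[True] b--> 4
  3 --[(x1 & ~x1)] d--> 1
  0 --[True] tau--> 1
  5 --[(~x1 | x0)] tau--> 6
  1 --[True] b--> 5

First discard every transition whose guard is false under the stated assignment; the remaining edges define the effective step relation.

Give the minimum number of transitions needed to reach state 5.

Answer: 2

Working:
BFS to 5:
  Layer 0: {0}
  Layer 1: {1}
  Layer 2: {5}
first hit 5 at d=2 via tau·b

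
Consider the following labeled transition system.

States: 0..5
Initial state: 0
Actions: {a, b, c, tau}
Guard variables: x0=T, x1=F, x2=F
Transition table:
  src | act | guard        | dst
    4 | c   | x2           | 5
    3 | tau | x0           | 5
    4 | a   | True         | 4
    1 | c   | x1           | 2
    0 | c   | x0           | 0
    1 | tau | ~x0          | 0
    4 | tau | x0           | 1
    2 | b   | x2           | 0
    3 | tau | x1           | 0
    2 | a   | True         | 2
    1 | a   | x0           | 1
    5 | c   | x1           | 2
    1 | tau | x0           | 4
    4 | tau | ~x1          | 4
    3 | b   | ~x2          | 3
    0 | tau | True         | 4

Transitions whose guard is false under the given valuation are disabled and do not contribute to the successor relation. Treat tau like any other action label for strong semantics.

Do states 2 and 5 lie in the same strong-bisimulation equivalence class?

Answer: NOT BISIMILAR

Trace:
Compute ~ classes (split until stable):
  round 0: {{0,1,2,3,4,5}}
  round 1: {{0},{1,4},{2},{3},{5}}
5 equivalence class(es) (converged in 2)
2∈{2}, 5∈{5}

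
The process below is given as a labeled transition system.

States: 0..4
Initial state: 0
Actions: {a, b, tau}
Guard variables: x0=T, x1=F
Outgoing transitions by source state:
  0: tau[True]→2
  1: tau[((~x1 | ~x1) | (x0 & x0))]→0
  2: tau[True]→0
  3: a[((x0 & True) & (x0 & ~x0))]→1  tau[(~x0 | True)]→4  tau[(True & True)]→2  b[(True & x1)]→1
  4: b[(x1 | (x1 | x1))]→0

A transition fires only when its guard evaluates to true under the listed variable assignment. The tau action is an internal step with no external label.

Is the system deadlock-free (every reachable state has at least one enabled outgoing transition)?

Reach set: {0,2}
  0: tau→2  [deg 1]
  2: tau→0  [deg 1]

Answer: DEADLOCK-FREE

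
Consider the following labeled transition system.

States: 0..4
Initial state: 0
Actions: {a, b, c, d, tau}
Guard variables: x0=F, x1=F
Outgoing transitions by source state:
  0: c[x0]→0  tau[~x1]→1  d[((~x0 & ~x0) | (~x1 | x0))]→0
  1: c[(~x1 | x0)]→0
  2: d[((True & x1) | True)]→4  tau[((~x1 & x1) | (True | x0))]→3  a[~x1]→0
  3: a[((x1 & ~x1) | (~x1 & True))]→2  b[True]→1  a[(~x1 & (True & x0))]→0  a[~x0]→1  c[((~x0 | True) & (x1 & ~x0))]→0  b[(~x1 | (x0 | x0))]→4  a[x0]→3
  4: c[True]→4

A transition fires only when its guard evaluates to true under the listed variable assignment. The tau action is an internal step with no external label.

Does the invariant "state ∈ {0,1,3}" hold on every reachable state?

Answer: INVARIANT HOLDS

Trace:
Allowed set {0,1,3}
Reachable = {0,1}
  0: ✓
  1: ✓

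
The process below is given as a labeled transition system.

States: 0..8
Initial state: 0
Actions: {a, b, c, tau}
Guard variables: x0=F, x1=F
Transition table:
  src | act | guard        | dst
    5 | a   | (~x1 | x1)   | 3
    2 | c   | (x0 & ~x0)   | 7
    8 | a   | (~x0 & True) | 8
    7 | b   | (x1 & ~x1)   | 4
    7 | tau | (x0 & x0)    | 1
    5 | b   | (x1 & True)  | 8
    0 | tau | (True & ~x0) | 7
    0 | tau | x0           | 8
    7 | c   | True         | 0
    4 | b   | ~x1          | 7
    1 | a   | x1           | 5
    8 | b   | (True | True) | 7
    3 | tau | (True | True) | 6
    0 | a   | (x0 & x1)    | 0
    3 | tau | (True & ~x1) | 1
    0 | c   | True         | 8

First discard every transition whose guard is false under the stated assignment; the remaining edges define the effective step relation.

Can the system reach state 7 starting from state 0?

Answer: REACHABLE

Working:
After dropping false guards: 9 live edges.
L0 = {0}
L1 = {7,8}  total {0,7,8}
R = {0,7,8}
trace reaching 7: tau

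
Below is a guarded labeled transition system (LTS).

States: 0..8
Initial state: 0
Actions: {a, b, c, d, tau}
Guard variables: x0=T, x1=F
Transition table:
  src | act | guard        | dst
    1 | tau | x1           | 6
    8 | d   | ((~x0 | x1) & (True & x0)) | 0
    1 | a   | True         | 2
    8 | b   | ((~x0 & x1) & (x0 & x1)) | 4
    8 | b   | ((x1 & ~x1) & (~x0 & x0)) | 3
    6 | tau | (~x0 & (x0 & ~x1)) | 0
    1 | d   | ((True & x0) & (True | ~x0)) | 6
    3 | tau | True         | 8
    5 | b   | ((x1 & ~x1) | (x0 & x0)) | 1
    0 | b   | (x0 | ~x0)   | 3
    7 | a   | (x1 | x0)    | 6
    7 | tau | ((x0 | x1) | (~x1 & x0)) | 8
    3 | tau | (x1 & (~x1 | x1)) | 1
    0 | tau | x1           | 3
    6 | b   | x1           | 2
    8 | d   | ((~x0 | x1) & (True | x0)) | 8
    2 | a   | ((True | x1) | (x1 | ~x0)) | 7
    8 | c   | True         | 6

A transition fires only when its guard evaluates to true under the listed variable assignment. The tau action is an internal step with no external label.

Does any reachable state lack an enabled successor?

Reach set: {0,3,6,8}
  0: b→3  [1 exit(s)]
  3: tau→8  [1 exit(s)]
  6: ∅  [STUCK]
  8: c→6  [1 exit(s)]
Path to 6: b·tau·c

Answer: DEADLOCK at state 6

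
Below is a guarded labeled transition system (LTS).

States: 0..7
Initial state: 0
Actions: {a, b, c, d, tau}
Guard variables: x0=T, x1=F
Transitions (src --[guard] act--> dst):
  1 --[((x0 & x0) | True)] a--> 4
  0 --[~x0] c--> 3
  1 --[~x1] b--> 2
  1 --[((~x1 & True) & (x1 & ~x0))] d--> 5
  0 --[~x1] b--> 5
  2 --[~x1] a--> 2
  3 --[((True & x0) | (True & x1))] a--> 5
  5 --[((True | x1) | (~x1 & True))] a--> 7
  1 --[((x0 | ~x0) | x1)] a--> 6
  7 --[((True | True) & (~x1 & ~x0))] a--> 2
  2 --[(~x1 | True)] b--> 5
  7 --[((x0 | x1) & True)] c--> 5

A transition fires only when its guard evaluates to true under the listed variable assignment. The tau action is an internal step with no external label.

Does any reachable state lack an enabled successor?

Answer: DEADLOCK-FREE

Analysis:
R = {0,5,7}
  0: b→5  [deg 1]
  5: a→7  [deg 1]
  7: c→5  [deg 1]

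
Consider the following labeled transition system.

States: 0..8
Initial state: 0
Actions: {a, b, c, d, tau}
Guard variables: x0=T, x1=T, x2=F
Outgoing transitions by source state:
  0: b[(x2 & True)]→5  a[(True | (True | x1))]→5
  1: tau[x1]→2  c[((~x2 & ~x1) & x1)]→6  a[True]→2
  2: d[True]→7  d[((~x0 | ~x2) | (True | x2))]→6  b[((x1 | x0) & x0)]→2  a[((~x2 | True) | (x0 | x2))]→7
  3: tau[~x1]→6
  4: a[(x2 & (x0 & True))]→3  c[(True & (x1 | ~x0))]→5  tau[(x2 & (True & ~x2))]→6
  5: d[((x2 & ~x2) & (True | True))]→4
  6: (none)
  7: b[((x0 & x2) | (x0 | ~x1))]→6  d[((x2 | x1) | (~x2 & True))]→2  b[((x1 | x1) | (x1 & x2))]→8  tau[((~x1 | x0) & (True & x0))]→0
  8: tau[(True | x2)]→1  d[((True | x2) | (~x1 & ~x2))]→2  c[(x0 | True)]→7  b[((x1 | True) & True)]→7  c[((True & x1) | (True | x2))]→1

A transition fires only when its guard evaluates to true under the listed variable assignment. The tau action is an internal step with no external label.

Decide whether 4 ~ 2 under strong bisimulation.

Bisimulation quotient by refinement:
  P[0] = {{0,1,2,3,4,5,6,7,8}}
  P[1] = {{0},{1},{2},{3,5,6},{4},{7},{8}}
7 equivalence class(es) (converged in 2)
class of 4: {4}; class of 2: {2}

Answer: NOT BISIMILAR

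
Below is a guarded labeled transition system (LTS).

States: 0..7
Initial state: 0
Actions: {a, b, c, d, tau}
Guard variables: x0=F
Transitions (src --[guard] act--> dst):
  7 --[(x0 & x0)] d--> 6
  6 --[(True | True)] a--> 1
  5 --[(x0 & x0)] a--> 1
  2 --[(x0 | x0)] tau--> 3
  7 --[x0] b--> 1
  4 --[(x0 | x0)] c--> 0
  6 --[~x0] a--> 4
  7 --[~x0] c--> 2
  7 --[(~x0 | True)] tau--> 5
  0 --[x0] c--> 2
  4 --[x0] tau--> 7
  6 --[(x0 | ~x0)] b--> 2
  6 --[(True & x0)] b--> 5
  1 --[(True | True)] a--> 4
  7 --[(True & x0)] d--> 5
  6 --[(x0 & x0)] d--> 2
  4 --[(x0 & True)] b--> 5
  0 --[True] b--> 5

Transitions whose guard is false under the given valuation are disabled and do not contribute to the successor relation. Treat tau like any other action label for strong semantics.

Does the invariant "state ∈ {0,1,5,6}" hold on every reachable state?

Safe = {0,1,5,6}
R = {0,5}
  0: safe
  5: safe

Answer: INVARIANT HOLDS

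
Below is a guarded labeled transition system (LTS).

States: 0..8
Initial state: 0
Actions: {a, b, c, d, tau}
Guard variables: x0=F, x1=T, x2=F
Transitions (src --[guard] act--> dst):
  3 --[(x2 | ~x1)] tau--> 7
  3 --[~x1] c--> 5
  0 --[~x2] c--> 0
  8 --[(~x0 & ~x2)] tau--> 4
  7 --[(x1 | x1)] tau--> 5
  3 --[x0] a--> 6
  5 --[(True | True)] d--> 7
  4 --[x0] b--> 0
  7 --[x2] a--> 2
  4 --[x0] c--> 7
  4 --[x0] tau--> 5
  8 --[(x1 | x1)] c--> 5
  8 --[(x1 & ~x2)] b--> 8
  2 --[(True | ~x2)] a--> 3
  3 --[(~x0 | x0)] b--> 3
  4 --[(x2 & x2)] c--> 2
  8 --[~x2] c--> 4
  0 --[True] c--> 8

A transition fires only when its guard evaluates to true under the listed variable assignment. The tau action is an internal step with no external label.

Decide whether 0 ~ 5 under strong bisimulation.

Answer: NOT BISIMILAR

Analysis:
Refine partition for ~:
  P[0] = {{0,1,2,3,4,5,6,7,8}}
  P[1] = {{0},{1,4,6},{2},{3},{5},{7},{8}}
Fixed point at round 2; 7 class(es).
0∈{0}, 5∈{5}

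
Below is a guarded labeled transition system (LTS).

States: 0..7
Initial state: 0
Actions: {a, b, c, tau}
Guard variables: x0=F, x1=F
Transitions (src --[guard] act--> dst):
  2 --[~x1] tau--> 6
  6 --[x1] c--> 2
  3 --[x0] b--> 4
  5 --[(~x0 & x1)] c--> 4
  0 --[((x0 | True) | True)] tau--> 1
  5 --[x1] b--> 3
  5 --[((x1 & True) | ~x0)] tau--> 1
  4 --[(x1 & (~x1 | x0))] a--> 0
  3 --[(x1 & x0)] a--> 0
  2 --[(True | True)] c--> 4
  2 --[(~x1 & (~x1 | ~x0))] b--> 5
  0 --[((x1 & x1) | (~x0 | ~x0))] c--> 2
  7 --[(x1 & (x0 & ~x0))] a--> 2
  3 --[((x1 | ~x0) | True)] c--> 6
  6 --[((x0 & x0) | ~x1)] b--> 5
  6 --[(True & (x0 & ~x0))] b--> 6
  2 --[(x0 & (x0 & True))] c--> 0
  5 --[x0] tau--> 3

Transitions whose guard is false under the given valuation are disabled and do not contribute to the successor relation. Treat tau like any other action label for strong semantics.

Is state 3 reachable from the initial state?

Answer: UNREACHABLE

Analysis:
After dropping false guards: 8 live edges.
L0 = {0}
L1 = {1,2}  now seen {0,1,2}
L2 = {4,5,6}  now seen {0,1,2,4,5,6}
Reach set: {0,1,2,4,5,6}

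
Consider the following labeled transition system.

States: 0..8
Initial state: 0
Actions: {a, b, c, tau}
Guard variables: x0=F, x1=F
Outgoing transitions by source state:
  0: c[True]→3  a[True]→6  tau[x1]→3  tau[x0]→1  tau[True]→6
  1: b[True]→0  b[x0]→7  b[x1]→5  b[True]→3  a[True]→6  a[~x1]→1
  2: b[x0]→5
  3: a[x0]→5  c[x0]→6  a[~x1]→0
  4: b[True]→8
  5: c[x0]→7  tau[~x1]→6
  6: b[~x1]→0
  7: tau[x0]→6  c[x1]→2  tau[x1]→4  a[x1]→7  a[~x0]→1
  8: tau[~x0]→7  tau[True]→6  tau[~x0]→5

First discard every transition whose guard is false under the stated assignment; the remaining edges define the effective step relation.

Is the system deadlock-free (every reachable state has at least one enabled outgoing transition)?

Reachable = {0,3,6}
  0: a→6  c→3  tau→6  [3 exit(s)]
  3: a→0  [1 exit(s)]
  6: b→0  [1 exit(s)]

Answer: DEADLOCK-FREE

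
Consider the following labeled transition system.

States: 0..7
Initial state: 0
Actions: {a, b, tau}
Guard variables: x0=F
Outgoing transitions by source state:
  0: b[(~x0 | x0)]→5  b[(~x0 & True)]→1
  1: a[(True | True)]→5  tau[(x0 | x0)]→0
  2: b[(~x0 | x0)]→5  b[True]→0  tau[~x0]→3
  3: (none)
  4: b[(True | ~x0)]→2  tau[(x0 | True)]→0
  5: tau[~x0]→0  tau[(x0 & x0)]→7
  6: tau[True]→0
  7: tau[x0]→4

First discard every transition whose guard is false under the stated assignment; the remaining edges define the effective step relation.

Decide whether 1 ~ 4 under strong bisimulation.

Bisimulation quotient by refinement:
  P[0] = {{0,1,2,3,4,5,6,7}}
  P[1] = {{0},{1},{2,4},{3,7},{5,6}}
  P[2] = {{0},{1},{2},{3,7},{4},{5,6}}
Fixed point at round 3; 6 class(es).
[1]={1}  [4]={4}

Answer: NOT BISIMILAR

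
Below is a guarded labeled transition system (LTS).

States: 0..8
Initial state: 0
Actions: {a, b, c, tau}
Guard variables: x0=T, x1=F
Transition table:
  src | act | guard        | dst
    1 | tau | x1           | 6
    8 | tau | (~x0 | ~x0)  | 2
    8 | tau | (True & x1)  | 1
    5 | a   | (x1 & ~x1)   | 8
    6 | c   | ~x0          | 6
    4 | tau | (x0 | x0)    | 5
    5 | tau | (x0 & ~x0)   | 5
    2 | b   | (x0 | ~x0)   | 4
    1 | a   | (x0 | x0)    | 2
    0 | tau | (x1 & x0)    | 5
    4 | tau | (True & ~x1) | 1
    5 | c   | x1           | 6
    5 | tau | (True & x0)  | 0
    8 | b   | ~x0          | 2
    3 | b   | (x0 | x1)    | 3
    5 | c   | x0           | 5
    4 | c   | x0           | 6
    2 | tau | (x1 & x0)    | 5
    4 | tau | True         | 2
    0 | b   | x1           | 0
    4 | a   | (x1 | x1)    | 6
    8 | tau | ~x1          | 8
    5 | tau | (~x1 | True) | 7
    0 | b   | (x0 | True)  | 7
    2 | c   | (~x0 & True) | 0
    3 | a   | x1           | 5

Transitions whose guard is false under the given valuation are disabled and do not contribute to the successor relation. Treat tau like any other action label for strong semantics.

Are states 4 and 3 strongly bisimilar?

Answer: NOT BISIMILAR

Analysis:
Refine partition for ~:
  round 0: {{0,1,2,3,4,5,6,7,8}}
  round 1: {{0,2,3},{1},{4,5},{6,7},{8}}
  round 2: {{0},{1},{2},{3},{4},{5},{6,7},{8}}
Fixed point at round 3; 8 class(es).
[4]={4}  [3]={3}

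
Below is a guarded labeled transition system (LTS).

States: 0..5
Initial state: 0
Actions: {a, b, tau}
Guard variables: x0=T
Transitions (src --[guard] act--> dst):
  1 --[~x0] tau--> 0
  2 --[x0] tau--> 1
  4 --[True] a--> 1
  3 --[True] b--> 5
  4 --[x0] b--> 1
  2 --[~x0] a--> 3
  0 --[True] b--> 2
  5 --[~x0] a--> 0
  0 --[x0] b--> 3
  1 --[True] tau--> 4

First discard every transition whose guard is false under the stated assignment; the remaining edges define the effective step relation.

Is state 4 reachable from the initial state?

After dropping false guards: 7 live edges.
L0 = {0}
L1 = {2,3}  total {0,2,3}
L2 = {1,5}  total {0,1,2,3,5}
L3 = {4}  total {0,1,2,3,4,5}
Reach set: {0,1,2,3,4,5}
trace reaching 4: b·tau·tau

Answer: REACHABLE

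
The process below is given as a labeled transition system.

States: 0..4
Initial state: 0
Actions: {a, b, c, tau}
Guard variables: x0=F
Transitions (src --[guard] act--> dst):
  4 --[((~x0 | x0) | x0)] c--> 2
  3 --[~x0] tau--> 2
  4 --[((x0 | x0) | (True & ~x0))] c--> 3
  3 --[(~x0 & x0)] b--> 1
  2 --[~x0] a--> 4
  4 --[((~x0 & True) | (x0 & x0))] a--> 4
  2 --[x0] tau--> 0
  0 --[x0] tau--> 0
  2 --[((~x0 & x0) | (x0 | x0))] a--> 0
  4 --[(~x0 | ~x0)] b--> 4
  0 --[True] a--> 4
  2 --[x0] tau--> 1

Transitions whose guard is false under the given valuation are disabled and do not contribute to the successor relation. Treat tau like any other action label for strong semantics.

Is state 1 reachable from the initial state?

Answer: UNREACHABLE

Analysis:
7 transition(s) survive guard evaluation.
Layer 0: {0}
Layer 1: {4}  cumulative {0,4}
Layer 2: {2,3}  cumulative {0,2,3,4}
R = {0,2,3,4}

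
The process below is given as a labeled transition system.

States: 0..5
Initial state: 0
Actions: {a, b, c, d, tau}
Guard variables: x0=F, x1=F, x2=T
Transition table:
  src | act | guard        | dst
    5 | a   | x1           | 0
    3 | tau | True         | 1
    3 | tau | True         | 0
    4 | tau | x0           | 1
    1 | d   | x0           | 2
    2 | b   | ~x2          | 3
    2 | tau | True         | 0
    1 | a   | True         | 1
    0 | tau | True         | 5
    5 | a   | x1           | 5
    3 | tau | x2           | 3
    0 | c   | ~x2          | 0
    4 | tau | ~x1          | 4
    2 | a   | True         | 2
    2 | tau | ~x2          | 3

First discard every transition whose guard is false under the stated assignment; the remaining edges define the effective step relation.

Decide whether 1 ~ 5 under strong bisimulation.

Answer: NOT BISIMILAR

Trace:
Bisimulation quotient by refinement:
  π0 = {{0,1,2,3,4,5}}
  π1 = {{0,3,4},{1},{2},{5}}
  π2 = {{0},{1},{2},{3},{4},{5}}
6 equivalence class(es) (converged in 3)
class of 1: {1}; class of 5: {5}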